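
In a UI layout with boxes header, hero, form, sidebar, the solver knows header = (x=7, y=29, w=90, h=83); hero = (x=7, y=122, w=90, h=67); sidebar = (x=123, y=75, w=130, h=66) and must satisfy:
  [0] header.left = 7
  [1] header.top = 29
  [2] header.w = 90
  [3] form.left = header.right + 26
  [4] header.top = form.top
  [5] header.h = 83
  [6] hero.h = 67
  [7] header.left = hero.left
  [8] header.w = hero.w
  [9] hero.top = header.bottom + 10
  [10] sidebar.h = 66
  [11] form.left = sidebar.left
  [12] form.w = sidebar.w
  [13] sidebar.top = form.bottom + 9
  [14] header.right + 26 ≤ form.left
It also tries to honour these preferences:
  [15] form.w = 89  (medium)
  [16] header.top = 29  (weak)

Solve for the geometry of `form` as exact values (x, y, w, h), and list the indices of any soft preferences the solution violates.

1. form.x = 123  [form.left = header.right + 26]
2. form.y = 29  [header.top = form.top]
3. form.w = 130  [form.w = sidebar.w]
4. form.h = 37  [sidebar.top = form.bottom + 9]

form = (x=123, y=29, w=130, h=37)
violated soft preferences: 15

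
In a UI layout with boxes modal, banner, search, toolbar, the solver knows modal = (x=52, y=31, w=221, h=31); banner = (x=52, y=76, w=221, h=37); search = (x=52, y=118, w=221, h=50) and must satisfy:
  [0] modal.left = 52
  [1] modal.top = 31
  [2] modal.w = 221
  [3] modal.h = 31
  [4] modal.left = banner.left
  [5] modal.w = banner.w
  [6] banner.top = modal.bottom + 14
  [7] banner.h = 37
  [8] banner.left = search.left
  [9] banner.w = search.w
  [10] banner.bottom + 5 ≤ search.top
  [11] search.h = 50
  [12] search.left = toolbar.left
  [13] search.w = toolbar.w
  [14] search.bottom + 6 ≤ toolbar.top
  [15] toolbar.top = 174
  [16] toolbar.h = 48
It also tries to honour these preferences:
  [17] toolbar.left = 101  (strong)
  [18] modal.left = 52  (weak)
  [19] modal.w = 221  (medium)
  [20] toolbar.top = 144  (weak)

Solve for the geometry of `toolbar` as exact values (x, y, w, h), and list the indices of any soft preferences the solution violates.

toolbar = (x=52, y=174, w=221, h=48)
violated soft preferences: 17, 20

1. toolbar.x = 52  [search.left = toolbar.left]
2. toolbar.w = 221  [search.w = toolbar.w]
3. toolbar.y = 174  [toolbar.top = 174]
4. toolbar.h = 48  [toolbar.h = 48]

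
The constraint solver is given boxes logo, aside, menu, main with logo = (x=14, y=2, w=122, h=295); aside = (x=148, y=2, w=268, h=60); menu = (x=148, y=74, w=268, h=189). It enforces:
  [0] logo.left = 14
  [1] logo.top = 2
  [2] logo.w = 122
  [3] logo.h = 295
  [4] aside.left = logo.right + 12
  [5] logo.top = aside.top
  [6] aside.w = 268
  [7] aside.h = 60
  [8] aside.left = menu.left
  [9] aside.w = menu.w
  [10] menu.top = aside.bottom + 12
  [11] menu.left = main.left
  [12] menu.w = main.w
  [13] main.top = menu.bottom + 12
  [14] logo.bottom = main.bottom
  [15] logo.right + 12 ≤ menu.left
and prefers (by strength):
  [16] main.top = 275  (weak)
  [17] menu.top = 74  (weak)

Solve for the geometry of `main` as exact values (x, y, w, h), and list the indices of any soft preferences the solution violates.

1. main.x = 148  [menu.left = main.left]
2. main.w = 268  [menu.w = main.w]
3. main.y = 275  [main.top = menu.bottom + 12]
4. main.h = 22  [logo.bottom = main.bottom]

main = (x=148, y=275, w=268, h=22)
violated soft preferences: none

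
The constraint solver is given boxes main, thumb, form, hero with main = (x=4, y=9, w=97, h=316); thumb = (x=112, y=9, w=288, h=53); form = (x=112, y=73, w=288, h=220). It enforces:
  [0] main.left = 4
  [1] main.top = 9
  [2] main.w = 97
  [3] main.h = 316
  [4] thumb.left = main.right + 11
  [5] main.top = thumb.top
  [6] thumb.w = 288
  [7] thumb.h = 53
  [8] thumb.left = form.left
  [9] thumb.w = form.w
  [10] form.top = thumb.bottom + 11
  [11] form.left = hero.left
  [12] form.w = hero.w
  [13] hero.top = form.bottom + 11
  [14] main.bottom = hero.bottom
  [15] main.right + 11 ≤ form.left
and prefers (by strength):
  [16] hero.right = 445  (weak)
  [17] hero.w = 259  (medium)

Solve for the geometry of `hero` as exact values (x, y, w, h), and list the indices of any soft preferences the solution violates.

hero = (x=112, y=304, w=288, h=21)
violated soft preferences: 16, 17

1. hero.x = 112  [form.left = hero.left]
2. hero.w = 288  [form.w = hero.w]
3. hero.y = 304  [hero.top = form.bottom + 11]
4. hero.h = 21  [main.bottom = hero.bottom]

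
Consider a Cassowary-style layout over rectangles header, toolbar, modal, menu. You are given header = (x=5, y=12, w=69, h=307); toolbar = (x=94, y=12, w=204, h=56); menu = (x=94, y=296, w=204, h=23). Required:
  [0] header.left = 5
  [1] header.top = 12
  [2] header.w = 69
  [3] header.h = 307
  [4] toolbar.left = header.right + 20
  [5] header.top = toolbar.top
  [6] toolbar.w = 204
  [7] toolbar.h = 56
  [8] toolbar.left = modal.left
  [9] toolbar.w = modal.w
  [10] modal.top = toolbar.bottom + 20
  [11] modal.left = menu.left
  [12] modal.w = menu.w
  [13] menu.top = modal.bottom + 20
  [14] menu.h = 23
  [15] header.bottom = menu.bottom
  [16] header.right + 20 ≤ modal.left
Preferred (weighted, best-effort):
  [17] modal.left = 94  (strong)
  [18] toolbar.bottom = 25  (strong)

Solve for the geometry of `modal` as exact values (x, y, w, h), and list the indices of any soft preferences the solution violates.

modal = (x=94, y=88, w=204, h=188)
violated soft preferences: 18

1. modal.x = 94  [toolbar.left = modal.left]
2. modal.w = 204  [toolbar.w = modal.w]
3. modal.y = 88  [modal.top = toolbar.bottom + 20]
4. modal.h = 188  [menu.top = modal.bottom + 20]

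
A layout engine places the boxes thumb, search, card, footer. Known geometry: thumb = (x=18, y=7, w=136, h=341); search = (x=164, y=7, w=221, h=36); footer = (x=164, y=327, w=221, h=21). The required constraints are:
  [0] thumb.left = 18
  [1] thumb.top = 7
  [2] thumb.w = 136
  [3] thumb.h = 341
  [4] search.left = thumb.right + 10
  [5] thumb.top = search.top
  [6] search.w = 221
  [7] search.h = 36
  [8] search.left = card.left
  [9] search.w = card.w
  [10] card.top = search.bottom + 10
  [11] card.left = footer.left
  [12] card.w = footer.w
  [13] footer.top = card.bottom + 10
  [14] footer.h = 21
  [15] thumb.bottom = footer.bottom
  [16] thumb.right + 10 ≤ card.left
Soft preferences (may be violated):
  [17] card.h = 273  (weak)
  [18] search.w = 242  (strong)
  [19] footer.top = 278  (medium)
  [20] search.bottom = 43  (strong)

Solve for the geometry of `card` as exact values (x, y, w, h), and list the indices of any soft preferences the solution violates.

card = (x=164, y=53, w=221, h=264)
violated soft preferences: 17, 18, 19

1. card.x = 164  [search.left = card.left]
2. card.w = 221  [search.w = card.w]
3. card.y = 53  [card.top = search.bottom + 10]
4. card.h = 264  [footer.top = card.bottom + 10]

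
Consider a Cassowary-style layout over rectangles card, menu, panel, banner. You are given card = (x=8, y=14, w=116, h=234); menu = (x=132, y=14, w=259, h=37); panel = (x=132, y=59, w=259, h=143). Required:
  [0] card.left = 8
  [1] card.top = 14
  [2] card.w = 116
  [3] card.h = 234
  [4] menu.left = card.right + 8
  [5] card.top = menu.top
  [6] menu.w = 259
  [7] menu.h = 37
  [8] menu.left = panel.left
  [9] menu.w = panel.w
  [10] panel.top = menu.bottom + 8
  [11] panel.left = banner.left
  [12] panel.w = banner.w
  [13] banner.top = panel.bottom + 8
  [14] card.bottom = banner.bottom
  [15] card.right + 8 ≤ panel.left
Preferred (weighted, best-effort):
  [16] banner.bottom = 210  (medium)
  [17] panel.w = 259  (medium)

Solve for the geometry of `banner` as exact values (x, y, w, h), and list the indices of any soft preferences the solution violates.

1. banner.x = 132  [panel.left = banner.left]
2. banner.w = 259  [panel.w = banner.w]
3. banner.y = 210  [banner.top = panel.bottom + 8]
4. banner.h = 38  [card.bottom = banner.bottom]

banner = (x=132, y=210, w=259, h=38)
violated soft preferences: 16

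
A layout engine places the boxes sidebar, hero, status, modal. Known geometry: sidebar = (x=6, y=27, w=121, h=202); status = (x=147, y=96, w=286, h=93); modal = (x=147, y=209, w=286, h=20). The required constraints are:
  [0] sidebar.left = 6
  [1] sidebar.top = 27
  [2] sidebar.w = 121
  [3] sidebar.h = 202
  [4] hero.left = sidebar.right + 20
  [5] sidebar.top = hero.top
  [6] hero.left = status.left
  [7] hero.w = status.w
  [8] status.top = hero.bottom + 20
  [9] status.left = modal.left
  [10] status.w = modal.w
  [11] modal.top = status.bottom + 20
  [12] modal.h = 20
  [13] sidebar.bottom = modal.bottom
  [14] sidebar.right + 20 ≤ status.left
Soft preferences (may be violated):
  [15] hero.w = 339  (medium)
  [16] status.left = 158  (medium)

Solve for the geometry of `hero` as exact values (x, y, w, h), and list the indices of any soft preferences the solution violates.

1. hero.x = 147  [hero.left = sidebar.right + 20]
2. hero.y = 27  [sidebar.top = hero.top]
3. hero.w = 286  [hero.w = status.w]
4. hero.h = 49  [status.top = hero.bottom + 20]

hero = (x=147, y=27, w=286, h=49)
violated soft preferences: 15, 16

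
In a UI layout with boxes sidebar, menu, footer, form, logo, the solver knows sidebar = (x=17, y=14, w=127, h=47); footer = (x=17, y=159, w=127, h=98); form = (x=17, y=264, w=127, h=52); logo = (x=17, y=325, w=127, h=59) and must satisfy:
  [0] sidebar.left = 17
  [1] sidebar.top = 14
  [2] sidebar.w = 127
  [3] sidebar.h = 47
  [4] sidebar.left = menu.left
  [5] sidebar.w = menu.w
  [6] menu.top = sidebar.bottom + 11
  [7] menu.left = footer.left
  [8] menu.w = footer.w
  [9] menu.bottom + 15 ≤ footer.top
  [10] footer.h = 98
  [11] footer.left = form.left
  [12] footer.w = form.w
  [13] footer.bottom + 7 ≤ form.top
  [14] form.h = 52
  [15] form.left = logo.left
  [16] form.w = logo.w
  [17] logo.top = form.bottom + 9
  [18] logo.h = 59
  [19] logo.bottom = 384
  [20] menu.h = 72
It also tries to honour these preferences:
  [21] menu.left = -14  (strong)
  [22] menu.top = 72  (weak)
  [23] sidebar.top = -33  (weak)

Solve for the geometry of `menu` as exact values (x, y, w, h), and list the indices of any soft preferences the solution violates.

1. menu.x = 17  [sidebar.left = menu.left]
2. menu.w = 127  [sidebar.w = menu.w]
3. menu.y = 72  [menu.top = sidebar.bottom + 11]
4. menu.h = 72  [menu.h = 72]

menu = (x=17, y=72, w=127, h=72)
violated soft preferences: 21, 23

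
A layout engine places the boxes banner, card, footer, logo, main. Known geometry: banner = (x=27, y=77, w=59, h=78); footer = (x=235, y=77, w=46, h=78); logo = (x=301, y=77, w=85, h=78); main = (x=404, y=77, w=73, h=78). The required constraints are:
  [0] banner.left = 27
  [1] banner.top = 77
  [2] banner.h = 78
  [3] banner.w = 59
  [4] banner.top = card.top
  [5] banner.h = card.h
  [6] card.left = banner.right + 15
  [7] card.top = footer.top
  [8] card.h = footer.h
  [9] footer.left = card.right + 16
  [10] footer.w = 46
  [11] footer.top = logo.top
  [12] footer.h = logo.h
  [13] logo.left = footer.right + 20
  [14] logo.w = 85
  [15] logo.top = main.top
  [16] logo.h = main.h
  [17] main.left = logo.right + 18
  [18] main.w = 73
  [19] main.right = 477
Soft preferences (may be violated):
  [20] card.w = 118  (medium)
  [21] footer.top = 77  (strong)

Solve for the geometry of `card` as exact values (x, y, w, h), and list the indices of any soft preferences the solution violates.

card = (x=101, y=77, w=118, h=78)
violated soft preferences: none

1. card.y = 77  [banner.top = card.top]
2. card.h = 78  [banner.h = card.h]
3. card.x = 101  [card.left = banner.right + 15]
4. card.w = 118  [footer.left = card.right + 16]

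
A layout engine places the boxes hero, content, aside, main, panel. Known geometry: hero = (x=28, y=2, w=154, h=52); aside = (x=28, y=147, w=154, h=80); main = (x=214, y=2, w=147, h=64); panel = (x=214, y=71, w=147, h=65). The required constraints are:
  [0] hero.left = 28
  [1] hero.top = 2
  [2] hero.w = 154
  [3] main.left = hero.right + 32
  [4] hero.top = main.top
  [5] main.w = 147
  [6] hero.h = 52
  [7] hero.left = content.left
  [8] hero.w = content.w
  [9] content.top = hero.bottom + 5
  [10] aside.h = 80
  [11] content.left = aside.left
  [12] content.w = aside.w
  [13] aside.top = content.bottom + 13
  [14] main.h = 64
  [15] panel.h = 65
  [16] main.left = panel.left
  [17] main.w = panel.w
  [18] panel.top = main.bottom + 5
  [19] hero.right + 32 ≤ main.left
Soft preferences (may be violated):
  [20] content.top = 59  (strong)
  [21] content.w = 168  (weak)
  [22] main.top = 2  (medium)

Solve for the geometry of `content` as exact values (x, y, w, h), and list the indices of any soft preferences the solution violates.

1. content.x = 28  [hero.left = content.left]
2. content.w = 154  [hero.w = content.w]
3. content.y = 59  [content.top = hero.bottom + 5]
4. content.h = 75  [aside.top = content.bottom + 13]

content = (x=28, y=59, w=154, h=75)
violated soft preferences: 21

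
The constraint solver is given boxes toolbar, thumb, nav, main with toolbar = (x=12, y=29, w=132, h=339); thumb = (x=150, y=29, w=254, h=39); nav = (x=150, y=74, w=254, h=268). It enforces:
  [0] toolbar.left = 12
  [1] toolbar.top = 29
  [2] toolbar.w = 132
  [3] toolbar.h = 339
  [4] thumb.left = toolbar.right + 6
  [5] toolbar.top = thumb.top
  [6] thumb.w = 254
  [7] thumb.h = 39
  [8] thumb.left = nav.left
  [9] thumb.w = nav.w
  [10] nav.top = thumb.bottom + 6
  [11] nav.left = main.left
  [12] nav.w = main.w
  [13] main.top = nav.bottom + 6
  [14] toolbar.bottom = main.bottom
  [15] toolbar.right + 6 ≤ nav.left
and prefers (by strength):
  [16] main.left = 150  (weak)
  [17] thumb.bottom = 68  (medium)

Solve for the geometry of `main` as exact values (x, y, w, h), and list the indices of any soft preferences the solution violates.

main = (x=150, y=348, w=254, h=20)
violated soft preferences: none

1. main.x = 150  [nav.left = main.left]
2. main.w = 254  [nav.w = main.w]
3. main.y = 348  [main.top = nav.bottom + 6]
4. main.h = 20  [toolbar.bottom = main.bottom]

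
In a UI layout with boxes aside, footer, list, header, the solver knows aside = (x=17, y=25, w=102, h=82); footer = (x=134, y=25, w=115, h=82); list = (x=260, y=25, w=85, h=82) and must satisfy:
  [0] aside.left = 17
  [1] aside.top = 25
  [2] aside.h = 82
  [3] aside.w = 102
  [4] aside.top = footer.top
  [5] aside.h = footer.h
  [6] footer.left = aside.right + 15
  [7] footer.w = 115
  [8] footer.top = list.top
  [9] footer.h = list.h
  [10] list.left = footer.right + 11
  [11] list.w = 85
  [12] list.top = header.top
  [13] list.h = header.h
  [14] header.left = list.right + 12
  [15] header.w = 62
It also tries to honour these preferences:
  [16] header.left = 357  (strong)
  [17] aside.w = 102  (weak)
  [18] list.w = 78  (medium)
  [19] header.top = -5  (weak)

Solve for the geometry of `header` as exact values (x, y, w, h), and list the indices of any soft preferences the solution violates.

1. header.y = 25  [list.top = header.top]
2. header.h = 82  [list.h = header.h]
3. header.x = 357  [header.left = list.right + 12]
4. header.w = 62  [header.w = 62]

header = (x=357, y=25, w=62, h=82)
violated soft preferences: 18, 19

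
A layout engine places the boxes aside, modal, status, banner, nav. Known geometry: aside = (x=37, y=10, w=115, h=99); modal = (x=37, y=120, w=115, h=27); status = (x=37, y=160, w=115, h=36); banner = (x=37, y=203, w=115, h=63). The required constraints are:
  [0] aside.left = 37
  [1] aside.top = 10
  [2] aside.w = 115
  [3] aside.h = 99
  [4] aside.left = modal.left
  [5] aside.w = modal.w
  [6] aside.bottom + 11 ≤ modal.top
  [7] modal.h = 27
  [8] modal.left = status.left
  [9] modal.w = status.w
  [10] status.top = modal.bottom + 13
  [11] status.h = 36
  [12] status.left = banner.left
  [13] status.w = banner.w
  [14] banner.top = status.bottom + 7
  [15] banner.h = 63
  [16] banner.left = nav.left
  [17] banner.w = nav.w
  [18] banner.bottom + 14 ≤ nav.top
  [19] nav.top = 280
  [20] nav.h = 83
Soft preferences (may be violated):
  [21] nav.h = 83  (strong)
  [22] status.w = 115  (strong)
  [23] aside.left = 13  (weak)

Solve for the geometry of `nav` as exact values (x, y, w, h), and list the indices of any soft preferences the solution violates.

1. nav.x = 37  [banner.left = nav.left]
2. nav.w = 115  [banner.w = nav.w]
3. nav.y = 280  [nav.top = 280]
4. nav.h = 83  [nav.h = 83]

nav = (x=37, y=280, w=115, h=83)
violated soft preferences: 23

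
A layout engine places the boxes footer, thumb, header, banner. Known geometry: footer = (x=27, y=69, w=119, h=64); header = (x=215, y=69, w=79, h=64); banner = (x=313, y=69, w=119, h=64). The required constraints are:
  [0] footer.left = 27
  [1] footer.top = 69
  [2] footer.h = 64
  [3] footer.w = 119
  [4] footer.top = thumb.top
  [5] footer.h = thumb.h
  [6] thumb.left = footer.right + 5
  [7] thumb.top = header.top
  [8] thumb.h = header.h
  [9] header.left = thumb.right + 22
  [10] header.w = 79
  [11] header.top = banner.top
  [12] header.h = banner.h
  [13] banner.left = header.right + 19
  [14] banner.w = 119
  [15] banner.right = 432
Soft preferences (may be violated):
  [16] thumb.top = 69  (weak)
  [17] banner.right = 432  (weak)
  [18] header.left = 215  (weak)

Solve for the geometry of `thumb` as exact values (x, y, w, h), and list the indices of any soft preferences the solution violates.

1. thumb.y = 69  [footer.top = thumb.top]
2. thumb.h = 64  [footer.h = thumb.h]
3. thumb.x = 151  [thumb.left = footer.right + 5]
4. thumb.w = 42  [header.left = thumb.right + 22]

thumb = (x=151, y=69, w=42, h=64)
violated soft preferences: none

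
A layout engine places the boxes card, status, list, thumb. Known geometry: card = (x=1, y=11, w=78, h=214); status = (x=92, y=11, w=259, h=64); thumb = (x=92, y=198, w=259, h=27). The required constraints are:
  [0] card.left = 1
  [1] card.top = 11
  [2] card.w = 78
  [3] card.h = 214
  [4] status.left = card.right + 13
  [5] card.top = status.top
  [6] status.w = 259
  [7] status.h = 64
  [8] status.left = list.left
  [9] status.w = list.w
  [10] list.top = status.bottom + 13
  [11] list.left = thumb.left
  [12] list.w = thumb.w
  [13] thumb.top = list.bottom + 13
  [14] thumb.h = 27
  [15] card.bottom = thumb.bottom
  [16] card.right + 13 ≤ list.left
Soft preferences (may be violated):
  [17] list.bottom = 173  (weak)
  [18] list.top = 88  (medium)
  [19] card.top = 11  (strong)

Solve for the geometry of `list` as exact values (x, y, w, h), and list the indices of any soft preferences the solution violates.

1. list.x = 92  [status.left = list.left]
2. list.w = 259  [status.w = list.w]
3. list.y = 88  [list.top = status.bottom + 13]
4. list.h = 97  [thumb.top = list.bottom + 13]

list = (x=92, y=88, w=259, h=97)
violated soft preferences: 17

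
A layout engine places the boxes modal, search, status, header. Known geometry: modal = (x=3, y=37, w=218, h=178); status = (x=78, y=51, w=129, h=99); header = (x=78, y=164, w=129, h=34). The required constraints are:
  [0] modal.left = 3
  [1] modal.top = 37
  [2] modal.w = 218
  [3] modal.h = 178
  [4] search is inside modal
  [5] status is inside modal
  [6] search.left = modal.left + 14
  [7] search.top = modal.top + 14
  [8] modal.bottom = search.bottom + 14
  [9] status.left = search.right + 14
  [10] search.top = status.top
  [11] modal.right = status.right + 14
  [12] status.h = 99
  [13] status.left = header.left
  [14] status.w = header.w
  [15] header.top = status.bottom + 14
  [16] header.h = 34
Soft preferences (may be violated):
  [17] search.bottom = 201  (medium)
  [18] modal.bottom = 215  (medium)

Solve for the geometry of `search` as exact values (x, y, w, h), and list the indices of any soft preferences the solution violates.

search = (x=17, y=51, w=47, h=150)
violated soft preferences: none

1. search.x = 17  [search.left = modal.left + 14]
2. search.y = 51  [search.top = modal.top + 14]
3. search.h = 150  [modal.bottom = search.bottom + 14]
4. search.w = 47  [status.left = search.right + 14]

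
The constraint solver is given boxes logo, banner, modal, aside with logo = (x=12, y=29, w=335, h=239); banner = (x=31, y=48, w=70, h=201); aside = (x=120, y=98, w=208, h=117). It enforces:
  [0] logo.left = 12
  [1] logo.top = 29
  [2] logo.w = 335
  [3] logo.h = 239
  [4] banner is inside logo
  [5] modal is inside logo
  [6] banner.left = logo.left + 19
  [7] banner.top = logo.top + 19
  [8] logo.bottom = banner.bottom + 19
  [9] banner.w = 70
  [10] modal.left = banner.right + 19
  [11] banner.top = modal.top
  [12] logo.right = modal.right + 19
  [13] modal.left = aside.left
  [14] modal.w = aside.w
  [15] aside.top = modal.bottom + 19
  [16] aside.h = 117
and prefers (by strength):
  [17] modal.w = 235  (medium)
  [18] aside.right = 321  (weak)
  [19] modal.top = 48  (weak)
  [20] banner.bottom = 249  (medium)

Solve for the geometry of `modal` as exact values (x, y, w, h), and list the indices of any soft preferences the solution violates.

modal = (x=120, y=48, w=208, h=31)
violated soft preferences: 17, 18

1. modal.x = 120  [modal.left = banner.right + 19]
2. modal.y = 48  [banner.top = modal.top]
3. modal.w = 208  [logo.right = modal.right + 19]
4. modal.h = 31  [aside.top = modal.bottom + 19]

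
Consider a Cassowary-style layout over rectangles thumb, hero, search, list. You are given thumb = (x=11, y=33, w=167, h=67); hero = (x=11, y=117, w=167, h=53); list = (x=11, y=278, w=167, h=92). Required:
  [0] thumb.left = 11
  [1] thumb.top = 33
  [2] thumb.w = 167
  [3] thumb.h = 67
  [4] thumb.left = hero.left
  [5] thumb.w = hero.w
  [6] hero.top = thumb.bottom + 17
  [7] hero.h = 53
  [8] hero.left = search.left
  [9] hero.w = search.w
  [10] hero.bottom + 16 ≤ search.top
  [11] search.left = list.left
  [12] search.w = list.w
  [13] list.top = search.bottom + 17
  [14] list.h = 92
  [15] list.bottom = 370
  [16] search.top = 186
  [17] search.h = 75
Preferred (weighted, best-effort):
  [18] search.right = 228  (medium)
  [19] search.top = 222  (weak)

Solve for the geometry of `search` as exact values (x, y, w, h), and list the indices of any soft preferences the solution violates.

search = (x=11, y=186, w=167, h=75)
violated soft preferences: 18, 19

1. search.x = 11  [hero.left = search.left]
2. search.w = 167  [hero.w = search.w]
3. search.y = 186  [search.top = 186]
4. search.h = 75  [search.h = 75]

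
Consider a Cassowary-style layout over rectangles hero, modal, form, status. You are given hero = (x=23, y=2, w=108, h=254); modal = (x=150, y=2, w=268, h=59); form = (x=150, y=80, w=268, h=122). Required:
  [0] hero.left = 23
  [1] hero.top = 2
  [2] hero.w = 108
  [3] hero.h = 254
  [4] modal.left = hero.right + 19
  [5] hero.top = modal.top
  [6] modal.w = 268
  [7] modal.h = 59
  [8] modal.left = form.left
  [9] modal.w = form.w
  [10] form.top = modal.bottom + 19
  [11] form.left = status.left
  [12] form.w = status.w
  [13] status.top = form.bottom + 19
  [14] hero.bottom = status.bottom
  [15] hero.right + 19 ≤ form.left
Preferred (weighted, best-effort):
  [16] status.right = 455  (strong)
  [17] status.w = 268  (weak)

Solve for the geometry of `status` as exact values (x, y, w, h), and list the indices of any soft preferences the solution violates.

1. status.x = 150  [form.left = status.left]
2. status.w = 268  [form.w = status.w]
3. status.y = 221  [status.top = form.bottom + 19]
4. status.h = 35  [hero.bottom = status.bottom]

status = (x=150, y=221, w=268, h=35)
violated soft preferences: 16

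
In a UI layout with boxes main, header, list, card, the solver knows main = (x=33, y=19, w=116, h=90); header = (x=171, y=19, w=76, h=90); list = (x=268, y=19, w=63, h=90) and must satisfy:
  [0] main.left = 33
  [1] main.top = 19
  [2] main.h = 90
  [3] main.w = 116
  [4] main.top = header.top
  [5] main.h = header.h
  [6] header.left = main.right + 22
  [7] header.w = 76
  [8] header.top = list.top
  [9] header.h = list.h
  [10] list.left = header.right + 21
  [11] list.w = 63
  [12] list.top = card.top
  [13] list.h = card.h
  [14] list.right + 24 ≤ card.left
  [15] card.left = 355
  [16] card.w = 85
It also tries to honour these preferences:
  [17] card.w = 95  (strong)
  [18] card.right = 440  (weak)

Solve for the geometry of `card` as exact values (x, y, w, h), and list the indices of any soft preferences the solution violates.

1. card.y = 19  [list.top = card.top]
2. card.h = 90  [list.h = card.h]
3. card.x = 355  [card.left = 355]
4. card.w = 85  [card.w = 85]

card = (x=355, y=19, w=85, h=90)
violated soft preferences: 17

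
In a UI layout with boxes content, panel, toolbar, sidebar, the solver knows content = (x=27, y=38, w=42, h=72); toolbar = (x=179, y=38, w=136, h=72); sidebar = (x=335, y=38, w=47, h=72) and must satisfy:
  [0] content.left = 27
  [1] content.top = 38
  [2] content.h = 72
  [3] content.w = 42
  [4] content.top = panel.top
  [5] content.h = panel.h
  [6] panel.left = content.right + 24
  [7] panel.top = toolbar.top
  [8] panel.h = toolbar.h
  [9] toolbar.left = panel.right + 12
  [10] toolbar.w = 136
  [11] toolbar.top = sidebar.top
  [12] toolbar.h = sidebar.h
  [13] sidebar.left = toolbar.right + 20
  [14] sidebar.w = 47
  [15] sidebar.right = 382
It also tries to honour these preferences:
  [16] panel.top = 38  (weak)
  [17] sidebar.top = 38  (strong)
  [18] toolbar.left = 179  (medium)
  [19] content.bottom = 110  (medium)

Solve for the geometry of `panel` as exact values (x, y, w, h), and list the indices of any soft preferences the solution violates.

panel = (x=93, y=38, w=74, h=72)
violated soft preferences: none

1. panel.y = 38  [content.top = panel.top]
2. panel.h = 72  [content.h = panel.h]
3. panel.x = 93  [panel.left = content.right + 24]
4. panel.w = 74  [toolbar.left = panel.right + 12]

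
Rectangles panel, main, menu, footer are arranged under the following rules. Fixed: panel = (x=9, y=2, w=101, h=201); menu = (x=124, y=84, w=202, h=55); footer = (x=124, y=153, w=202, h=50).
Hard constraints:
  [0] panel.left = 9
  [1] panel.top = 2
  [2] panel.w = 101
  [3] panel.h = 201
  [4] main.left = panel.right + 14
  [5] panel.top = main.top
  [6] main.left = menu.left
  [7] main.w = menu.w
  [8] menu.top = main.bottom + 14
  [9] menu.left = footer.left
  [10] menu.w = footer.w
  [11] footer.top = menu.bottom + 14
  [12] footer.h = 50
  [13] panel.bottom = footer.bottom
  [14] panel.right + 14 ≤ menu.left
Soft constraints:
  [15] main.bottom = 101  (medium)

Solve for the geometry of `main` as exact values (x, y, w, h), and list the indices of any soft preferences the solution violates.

1. main.x = 124  [main.left = panel.right + 14]
2. main.y = 2  [panel.top = main.top]
3. main.w = 202  [main.w = menu.w]
4. main.h = 68  [menu.top = main.bottom + 14]

main = (x=124, y=2, w=202, h=68)
violated soft preferences: 15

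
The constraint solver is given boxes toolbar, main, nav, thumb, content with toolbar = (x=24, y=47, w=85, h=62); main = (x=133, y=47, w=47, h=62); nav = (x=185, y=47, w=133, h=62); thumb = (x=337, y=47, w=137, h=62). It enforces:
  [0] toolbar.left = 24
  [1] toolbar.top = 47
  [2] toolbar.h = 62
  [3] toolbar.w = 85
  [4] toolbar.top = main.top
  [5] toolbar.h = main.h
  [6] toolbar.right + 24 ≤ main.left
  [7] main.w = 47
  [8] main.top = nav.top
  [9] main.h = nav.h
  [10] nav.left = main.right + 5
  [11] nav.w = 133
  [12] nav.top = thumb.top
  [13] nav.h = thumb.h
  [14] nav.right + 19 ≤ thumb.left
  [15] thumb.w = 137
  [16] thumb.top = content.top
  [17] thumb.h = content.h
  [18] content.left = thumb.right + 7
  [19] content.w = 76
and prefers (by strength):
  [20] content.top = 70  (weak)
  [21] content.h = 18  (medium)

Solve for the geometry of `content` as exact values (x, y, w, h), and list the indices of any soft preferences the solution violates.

1. content.y = 47  [thumb.top = content.top]
2. content.h = 62  [thumb.h = content.h]
3. content.x = 481  [content.left = thumb.right + 7]
4. content.w = 76  [content.w = 76]

content = (x=481, y=47, w=76, h=62)
violated soft preferences: 20, 21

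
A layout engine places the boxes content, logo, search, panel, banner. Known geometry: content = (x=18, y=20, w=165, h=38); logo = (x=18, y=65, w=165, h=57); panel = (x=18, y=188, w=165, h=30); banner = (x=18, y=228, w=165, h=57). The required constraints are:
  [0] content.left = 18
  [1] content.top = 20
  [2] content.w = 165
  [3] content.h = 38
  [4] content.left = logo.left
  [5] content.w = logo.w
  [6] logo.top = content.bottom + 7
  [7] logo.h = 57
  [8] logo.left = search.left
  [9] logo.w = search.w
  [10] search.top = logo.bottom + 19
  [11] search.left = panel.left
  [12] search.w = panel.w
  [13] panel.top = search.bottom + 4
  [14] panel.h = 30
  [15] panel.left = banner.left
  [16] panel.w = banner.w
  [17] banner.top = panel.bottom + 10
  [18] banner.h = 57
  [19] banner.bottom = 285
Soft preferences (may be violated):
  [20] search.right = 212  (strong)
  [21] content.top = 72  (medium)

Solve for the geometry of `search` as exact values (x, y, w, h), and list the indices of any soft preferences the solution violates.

1. search.x = 18  [logo.left = search.left]
2. search.w = 165  [logo.w = search.w]
3. search.y = 141  [search.top = logo.bottom + 19]
4. search.h = 43  [panel.top = search.bottom + 4]

search = (x=18, y=141, w=165, h=43)
violated soft preferences: 20, 21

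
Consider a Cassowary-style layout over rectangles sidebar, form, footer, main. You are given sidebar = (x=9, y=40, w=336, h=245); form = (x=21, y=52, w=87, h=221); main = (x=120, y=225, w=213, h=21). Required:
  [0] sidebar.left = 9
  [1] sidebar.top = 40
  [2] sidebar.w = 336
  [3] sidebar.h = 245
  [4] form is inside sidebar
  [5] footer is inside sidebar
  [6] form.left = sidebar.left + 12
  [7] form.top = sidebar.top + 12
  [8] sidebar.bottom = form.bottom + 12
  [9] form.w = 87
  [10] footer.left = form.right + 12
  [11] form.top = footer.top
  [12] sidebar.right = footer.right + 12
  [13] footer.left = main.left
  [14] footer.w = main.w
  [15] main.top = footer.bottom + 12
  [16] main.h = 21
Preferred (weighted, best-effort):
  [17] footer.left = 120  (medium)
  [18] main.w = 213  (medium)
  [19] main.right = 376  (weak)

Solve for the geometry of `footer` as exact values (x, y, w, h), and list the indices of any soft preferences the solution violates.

footer = (x=120, y=52, w=213, h=161)
violated soft preferences: 19

1. footer.x = 120  [footer.left = form.right + 12]
2. footer.y = 52  [form.top = footer.top]
3. footer.w = 213  [sidebar.right = footer.right + 12]
4. footer.h = 161  [main.top = footer.bottom + 12]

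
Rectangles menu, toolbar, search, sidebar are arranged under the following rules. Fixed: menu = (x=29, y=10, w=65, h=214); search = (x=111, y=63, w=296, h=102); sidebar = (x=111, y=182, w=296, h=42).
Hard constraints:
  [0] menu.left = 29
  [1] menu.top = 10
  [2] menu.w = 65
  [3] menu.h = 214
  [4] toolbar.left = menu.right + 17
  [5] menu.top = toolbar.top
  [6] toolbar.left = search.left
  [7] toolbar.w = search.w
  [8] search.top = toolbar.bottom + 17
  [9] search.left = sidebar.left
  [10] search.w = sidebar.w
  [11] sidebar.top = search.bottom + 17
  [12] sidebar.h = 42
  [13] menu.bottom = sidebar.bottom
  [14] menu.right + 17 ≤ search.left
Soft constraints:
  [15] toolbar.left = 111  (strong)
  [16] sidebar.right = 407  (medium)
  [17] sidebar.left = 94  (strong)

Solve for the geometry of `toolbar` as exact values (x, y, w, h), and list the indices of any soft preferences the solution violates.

toolbar = (x=111, y=10, w=296, h=36)
violated soft preferences: 17

1. toolbar.x = 111  [toolbar.left = menu.right + 17]
2. toolbar.y = 10  [menu.top = toolbar.top]
3. toolbar.w = 296  [toolbar.w = search.w]
4. toolbar.h = 36  [search.top = toolbar.bottom + 17]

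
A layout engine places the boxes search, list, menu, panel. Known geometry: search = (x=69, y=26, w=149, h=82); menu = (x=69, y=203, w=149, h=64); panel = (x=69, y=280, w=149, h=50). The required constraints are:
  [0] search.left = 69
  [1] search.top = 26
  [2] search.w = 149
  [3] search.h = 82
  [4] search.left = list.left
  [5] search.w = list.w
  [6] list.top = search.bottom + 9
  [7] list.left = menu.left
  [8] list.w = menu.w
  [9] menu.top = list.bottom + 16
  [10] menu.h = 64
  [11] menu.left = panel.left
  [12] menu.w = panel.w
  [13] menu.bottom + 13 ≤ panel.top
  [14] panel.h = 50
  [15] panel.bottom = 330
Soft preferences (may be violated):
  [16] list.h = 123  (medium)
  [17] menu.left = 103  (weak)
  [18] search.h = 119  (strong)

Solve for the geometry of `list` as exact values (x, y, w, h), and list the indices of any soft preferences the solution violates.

1. list.x = 69  [search.left = list.left]
2. list.w = 149  [search.w = list.w]
3. list.y = 117  [list.top = search.bottom + 9]
4. list.h = 70  [menu.top = list.bottom + 16]

list = (x=69, y=117, w=149, h=70)
violated soft preferences: 16, 17, 18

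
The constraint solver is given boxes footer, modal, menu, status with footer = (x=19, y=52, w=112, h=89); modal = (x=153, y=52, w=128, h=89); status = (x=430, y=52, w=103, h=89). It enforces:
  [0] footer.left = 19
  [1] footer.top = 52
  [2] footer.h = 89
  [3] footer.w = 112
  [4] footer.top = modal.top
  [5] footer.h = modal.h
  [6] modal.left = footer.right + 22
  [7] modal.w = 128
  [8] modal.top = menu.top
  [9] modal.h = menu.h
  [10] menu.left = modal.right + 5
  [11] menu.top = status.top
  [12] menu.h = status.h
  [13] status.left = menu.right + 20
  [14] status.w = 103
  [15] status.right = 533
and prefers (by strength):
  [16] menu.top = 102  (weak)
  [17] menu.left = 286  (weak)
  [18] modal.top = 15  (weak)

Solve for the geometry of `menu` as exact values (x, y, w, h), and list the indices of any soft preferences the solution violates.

menu = (x=286, y=52, w=124, h=89)
violated soft preferences: 16, 18

1. menu.y = 52  [modal.top = menu.top]
2. menu.h = 89  [modal.h = menu.h]
3. menu.x = 286  [menu.left = modal.right + 5]
4. menu.w = 124  [status.left = menu.right + 20]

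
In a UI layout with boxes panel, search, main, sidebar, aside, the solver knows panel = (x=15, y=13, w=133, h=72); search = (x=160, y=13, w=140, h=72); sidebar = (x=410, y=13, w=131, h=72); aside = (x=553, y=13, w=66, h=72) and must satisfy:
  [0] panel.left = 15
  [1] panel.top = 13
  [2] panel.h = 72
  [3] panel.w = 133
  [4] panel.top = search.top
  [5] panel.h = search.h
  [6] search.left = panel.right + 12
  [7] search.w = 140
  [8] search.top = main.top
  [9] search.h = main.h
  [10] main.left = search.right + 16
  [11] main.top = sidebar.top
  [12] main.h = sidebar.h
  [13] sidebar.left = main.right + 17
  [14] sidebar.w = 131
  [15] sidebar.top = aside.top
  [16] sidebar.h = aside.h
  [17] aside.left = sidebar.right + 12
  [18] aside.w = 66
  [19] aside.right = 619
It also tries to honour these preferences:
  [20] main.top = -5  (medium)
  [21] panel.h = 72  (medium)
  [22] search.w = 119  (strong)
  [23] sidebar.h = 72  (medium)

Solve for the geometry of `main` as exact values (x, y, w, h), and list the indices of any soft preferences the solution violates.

main = (x=316, y=13, w=77, h=72)
violated soft preferences: 20, 22

1. main.y = 13  [search.top = main.top]
2. main.h = 72  [search.h = main.h]
3. main.x = 316  [main.left = search.right + 16]
4. main.w = 77  [sidebar.left = main.right + 17]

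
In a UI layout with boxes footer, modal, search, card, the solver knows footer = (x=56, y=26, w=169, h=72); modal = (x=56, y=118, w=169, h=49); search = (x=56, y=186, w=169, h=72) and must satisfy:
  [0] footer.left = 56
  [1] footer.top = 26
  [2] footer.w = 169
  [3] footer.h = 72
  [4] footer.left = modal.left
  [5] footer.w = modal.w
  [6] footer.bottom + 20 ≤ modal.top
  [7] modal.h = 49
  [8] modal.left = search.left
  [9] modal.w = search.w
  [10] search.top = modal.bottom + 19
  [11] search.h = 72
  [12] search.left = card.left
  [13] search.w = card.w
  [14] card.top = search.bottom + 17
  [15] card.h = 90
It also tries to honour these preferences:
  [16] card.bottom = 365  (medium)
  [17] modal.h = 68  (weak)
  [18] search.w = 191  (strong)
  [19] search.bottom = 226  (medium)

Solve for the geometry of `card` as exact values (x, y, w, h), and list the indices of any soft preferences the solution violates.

1. card.x = 56  [search.left = card.left]
2. card.w = 169  [search.w = card.w]
3. card.y = 275  [card.top = search.bottom + 17]
4. card.h = 90  [card.h = 90]

card = (x=56, y=275, w=169, h=90)
violated soft preferences: 17, 18, 19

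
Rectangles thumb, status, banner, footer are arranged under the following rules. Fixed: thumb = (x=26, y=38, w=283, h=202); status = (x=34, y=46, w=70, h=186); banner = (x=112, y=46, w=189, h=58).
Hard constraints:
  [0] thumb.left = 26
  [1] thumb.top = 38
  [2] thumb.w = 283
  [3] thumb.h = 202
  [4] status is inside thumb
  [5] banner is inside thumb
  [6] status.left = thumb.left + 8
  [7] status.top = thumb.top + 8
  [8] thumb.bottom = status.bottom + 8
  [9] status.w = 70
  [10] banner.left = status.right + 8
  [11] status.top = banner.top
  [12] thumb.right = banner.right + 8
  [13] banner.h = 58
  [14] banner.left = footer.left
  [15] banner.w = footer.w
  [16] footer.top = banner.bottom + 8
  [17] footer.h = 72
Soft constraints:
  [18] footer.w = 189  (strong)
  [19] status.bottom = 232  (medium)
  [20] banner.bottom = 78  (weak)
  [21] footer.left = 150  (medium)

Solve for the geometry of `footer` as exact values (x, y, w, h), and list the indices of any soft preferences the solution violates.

1. footer.x = 112  [banner.left = footer.left]
2. footer.w = 189  [banner.w = footer.w]
3. footer.y = 112  [footer.top = banner.bottom + 8]
4. footer.h = 72  [footer.h = 72]

footer = (x=112, y=112, w=189, h=72)
violated soft preferences: 20, 21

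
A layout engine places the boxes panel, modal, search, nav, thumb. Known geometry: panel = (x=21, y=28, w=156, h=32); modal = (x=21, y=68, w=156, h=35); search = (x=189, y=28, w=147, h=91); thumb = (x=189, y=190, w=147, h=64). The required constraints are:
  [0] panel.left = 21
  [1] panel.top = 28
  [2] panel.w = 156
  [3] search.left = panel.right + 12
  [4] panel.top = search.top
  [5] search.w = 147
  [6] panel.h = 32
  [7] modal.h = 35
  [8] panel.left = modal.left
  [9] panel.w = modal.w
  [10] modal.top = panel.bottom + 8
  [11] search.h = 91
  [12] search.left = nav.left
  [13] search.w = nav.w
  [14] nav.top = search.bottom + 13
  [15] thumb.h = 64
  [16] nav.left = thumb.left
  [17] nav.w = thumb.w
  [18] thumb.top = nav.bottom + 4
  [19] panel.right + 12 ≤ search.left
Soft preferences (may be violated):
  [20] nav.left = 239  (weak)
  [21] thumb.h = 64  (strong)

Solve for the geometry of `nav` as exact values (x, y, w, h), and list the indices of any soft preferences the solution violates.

1. nav.x = 189  [search.left = nav.left]
2. nav.w = 147  [search.w = nav.w]
3. nav.y = 132  [nav.top = search.bottom + 13]
4. nav.h = 54  [thumb.top = nav.bottom + 4]

nav = (x=189, y=132, w=147, h=54)
violated soft preferences: 20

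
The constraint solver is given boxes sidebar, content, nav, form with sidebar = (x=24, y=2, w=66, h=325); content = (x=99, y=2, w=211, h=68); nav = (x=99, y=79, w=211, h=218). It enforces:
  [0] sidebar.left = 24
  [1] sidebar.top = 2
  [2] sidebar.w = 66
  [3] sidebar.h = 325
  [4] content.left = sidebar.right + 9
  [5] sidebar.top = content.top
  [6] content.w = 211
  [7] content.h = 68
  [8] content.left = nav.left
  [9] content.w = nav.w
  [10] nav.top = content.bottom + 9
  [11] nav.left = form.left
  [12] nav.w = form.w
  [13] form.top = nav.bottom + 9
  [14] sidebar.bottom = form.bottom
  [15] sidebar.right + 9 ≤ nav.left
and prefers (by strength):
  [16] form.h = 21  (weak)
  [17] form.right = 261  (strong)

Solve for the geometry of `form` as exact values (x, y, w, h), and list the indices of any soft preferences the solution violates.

form = (x=99, y=306, w=211, h=21)
violated soft preferences: 17

1. form.x = 99  [nav.left = form.left]
2. form.w = 211  [nav.w = form.w]
3. form.y = 306  [form.top = nav.bottom + 9]
4. form.h = 21  [sidebar.bottom = form.bottom]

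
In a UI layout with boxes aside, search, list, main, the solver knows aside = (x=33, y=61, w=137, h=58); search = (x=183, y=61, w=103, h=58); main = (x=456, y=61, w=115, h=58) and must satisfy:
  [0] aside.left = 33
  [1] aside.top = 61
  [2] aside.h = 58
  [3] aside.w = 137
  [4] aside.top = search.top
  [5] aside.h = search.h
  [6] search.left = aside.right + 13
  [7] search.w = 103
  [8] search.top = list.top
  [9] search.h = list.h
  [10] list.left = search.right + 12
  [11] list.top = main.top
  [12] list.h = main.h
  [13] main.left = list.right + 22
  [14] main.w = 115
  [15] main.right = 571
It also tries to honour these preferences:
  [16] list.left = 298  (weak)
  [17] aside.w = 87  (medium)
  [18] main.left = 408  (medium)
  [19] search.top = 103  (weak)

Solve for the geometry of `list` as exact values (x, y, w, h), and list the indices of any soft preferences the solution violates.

list = (x=298, y=61, w=136, h=58)
violated soft preferences: 17, 18, 19

1. list.y = 61  [search.top = list.top]
2. list.h = 58  [search.h = list.h]
3. list.x = 298  [list.left = search.right + 12]
4. list.w = 136  [main.left = list.right + 22]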